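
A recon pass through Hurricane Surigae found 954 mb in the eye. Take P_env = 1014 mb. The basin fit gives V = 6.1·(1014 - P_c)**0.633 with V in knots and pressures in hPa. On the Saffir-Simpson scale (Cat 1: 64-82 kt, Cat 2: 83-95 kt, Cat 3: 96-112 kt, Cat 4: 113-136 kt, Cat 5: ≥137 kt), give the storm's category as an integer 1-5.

ΔP = 1014 − 954 = 60 mb.
V ≈ 6.1 × 60^0.633 = 6.1 × 13.35 ≈ 81 kt.
81 kt falls in the Category 1 band.

1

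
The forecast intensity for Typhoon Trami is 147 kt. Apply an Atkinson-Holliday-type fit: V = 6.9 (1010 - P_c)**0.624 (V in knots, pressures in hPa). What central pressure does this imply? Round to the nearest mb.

875 mb

ΔP = (V / 6.9)^(1/0.624) = (147/6.9)^1.603.
147/6.9 = 21.304; 21.304^1.603 ≈ 134.57 mb.
P_c = 1010 − 134.57 = 875.43 ≈ 875 mb.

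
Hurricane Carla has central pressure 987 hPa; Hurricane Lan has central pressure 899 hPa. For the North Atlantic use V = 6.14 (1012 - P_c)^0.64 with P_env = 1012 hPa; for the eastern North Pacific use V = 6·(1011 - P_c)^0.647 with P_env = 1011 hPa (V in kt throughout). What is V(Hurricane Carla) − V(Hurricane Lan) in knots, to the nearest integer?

Hurricane Carla: ΔP = 25; V ≈ 6.14 × 25^0.64 ≈ 48.18 kt.
Hurricane Lan: ΔP = 112; V ≈ 6 × 112^0.647 ≈ 127.06 kt.
Difference ≈ 48.18 − 127.06 = -78.88 → -79 kt.

-79 kt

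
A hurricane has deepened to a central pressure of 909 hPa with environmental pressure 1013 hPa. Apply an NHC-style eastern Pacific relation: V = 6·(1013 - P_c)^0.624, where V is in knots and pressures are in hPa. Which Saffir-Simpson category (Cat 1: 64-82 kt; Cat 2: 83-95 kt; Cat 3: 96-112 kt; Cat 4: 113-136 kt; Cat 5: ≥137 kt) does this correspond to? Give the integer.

ΔP = 1013 − 909 = 104 hPa.
V ≈ 6 × 104^0.624 = 6 × 18.14 ≈ 109 kt.
109 kt falls in the Category 3 band.

3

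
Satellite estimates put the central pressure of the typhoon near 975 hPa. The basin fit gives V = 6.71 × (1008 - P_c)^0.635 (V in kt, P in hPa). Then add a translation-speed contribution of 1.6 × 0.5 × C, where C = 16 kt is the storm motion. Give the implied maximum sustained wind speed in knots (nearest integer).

ΔP = 1008 − 975 = 33 hPa.
33^0.635 ≈ 9.210.
V ≈ 6.71 × 9.210 ≈ 61.8 kt.
Translation term: 1.6 × 0.5 × 16 = 12.8 kt.
Corrected V ≈ 74.6 kt → 75 kt.

75 kt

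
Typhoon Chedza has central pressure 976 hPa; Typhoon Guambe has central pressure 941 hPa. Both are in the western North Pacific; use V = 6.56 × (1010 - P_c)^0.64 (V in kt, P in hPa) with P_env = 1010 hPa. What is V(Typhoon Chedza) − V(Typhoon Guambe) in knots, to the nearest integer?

Typhoon Chedza: ΔP = 34; V ≈ 6.56 × 34^0.64 ≈ 62.67 kt.
Typhoon Guambe: ΔP = 69; V ≈ 6.56 × 69^0.64 ≈ 98.58 kt.
Difference ≈ 62.67 − 98.58 = -35.91 → -36 kt.

-36 kt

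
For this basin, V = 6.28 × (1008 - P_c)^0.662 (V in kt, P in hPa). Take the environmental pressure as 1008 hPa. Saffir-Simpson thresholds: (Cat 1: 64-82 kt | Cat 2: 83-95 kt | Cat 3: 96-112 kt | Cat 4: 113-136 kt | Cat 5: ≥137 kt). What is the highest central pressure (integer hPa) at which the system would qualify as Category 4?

Category 4 begins at V = 113 kt.
Required ΔP = (113/6.28)^(1/0.662) = 17.994^1.511 ≈ 78.70 hPa.
P_c ≤ 1008 − 78.70 = 929.30, so the highest integer P_c is 929 hPa.

929 hPa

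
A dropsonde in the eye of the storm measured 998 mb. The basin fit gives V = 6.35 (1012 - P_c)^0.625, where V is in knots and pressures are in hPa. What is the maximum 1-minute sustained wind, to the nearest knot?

ΔP = 1012 − 998 = 14 mb.
14^0.625 ≈ 5.204.
V ≈ 6.35 × 5.204 ≈ 33.0 kt.

33 kt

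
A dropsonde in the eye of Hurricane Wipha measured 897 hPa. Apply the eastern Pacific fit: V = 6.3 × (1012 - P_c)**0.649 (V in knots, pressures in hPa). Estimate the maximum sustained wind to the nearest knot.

ΔP = 1012 − 897 = 115 hPa.
115^0.649 ≈ 21.747.
V ≈ 6.3 × 21.747 ≈ 137.0 kt.

137 kt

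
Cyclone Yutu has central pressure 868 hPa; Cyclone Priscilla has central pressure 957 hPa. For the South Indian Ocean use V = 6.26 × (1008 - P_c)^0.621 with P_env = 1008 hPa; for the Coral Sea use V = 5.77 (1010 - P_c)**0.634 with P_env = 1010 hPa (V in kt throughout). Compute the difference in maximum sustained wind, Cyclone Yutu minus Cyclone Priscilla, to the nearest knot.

Cyclone Yutu: ΔP = 140; V ≈ 6.26 × 140^0.621 ≈ 134.69 kt.
Cyclone Priscilla: ΔP = 53; V ≈ 5.77 × 53^0.634 ≈ 71.51 kt.
Difference ≈ 134.69 − 71.51 = 63.18 → 63 kt.

63 kt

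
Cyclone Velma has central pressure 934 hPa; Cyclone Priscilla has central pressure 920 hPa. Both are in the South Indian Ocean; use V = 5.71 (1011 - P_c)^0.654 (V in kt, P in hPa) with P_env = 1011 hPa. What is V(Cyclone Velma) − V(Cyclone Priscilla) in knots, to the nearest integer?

-11 kt

Cyclone Velma: ΔP = 77; V ≈ 5.71 × 77^0.654 ≈ 97.81 kt.
Cyclone Priscilla: ΔP = 91; V ≈ 5.71 × 91^0.654 ≈ 109.11 kt.
Difference ≈ 97.81 − 109.11 = -11.30 → -11 kt.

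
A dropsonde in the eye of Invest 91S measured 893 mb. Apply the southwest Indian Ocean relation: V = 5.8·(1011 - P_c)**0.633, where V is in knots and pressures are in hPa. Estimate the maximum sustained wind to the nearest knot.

119 kt

ΔP = 1011 − 893 = 118 mb.
118^0.633 ≈ 20.488.
V ≈ 5.8 × 20.488 ≈ 118.8 kt.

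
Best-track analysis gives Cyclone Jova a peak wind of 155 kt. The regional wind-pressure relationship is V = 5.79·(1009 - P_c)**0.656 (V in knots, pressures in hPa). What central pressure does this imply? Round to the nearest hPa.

ΔP = (V / 5.79)^(1/0.656) = (155/5.79)^1.524.
155/5.79 = 26.770; 26.770^1.524 ≈ 150.07 hPa.
P_c = 1009 − 150.07 = 858.93 ≈ 859 hPa.

859 hPa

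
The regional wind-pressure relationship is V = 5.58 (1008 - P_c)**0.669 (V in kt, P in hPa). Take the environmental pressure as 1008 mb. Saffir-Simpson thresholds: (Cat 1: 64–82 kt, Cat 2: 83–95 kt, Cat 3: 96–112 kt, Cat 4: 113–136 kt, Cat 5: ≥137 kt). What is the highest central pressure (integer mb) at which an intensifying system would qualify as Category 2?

951 mb

Category 2 begins at V = 83 kt.
Required ΔP = (83/5.58)^(1/0.669) = 14.875^1.495 ≈ 56.56 mb.
P_c ≤ 1008 − 56.56 = 951.44, so the highest integer P_c is 951 mb.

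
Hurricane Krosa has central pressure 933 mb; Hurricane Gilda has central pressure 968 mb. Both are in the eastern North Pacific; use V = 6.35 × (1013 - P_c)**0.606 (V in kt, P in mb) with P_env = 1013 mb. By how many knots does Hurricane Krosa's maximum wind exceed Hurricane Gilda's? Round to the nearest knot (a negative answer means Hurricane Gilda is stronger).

Hurricane Krosa: ΔP = 80; V ≈ 6.35 × 80^0.606 ≈ 90.37 kt.
Hurricane Gilda: ΔP = 45; V ≈ 6.35 × 45^0.606 ≈ 63.77 kt.
Difference ≈ 90.37 − 63.77 = 26.60 → 27 kt.

27 kt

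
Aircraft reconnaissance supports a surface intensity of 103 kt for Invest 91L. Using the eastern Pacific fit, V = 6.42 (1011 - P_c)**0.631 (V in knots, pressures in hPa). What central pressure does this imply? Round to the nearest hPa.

930 hPa

ΔP = (V / 6.42)^(1/0.631) = (103/6.42)^1.585.
103/6.42 = 16.044; 16.044^1.585 ≈ 81.31 hPa.
P_c = 1011 − 81.31 = 929.69 ≈ 930 hPa.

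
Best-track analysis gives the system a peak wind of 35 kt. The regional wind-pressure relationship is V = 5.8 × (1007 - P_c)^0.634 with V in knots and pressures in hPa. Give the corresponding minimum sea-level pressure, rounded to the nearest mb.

990 mb

ΔP = (V / 5.8)^(1/0.634) = (35/5.8)^1.577.
35/5.8 = 6.034; 6.034^1.577 ≈ 17.03 mb.
P_c = 1007 − 17.03 = 989.97 ≈ 990 mb.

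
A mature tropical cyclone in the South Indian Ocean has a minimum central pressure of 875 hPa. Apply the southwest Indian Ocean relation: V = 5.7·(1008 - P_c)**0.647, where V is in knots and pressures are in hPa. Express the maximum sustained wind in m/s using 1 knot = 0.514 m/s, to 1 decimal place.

69.3 m/s

ΔP = 1008 − 875 = 133 hPa.
V ≈ 5.7 × 133^0.647 = 5.7 × 23.666 ≈ 134.898 kt.
134.898 × 0.514 ≈ 69.34 m/s → 69.3 m/s.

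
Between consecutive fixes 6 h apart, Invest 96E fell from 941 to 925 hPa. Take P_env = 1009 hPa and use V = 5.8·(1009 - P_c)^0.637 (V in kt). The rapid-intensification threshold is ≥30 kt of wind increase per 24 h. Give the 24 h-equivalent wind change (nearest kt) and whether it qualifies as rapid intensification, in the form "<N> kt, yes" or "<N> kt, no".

V₁: ΔP = 68, V ≈ 5.8 × 68^0.637 ≈ 85.26 kt.
V₂: ΔP = 84, V ≈ 5.8 × 84^0.637 ≈ 97.54 kt.
ΔV over 6 h = 12.28 kt → 24 h equivalent = 12.28 × 24/6 ≈ 49.12 kt.
49 kt ≥ 30 kt ⇒ rapid intensification.

49 kt, yes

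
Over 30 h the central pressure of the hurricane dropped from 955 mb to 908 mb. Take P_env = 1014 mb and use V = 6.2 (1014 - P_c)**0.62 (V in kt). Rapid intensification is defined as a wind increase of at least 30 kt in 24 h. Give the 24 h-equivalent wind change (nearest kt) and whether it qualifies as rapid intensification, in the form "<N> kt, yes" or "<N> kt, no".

V₁: ΔP = 59, V ≈ 6.2 × 59^0.62 ≈ 77.68 kt.
V₂: ΔP = 106, V ≈ 6.2 × 106^0.62 ≈ 111.71 kt.
ΔV over 30 h = 34.03 kt → 24 h equivalent = 34.03 × 24/30 ≈ 27.22 kt.
27 kt < 30 kt ⇒ not rapid intensification.

27 kt, no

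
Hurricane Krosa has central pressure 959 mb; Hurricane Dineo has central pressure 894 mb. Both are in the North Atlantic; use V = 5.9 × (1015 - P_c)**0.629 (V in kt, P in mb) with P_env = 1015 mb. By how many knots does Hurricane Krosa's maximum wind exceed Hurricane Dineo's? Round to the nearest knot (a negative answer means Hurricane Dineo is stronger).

-46 kt

Hurricane Krosa: ΔP = 56; V ≈ 5.9 × 56^0.629 ≈ 74.21 kt.
Hurricane Dineo: ΔP = 121; V ≈ 5.9 × 121^0.629 ≈ 120.48 kt.
Difference ≈ 74.21 − 120.48 = -46.27 → -46 kt.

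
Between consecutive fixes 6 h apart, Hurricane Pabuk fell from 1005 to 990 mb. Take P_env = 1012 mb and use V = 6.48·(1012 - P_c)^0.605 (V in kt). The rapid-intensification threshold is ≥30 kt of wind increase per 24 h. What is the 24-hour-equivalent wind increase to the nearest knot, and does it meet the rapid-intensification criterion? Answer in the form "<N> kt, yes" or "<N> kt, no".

84 kt, yes

V₁: ΔP = 7, V ≈ 6.48 × 7^0.605 ≈ 21.03 kt.
V₂: ΔP = 22, V ≈ 6.48 × 22^0.605 ≈ 42.05 kt.
ΔV over 6 h = 21.02 kt → 24 h equivalent = 21.02 × 24/6 ≈ 84.08 kt.
84 kt ≥ 30 kt ⇒ rapid intensification.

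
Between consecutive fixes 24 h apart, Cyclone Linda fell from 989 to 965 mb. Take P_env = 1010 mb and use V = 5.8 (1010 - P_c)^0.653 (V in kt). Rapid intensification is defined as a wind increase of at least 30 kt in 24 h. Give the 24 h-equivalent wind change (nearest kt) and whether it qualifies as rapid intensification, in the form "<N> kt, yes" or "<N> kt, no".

27 kt, no

V₁: ΔP = 21, V ≈ 5.8 × 21^0.653 ≈ 42.35 kt.
V₂: ΔP = 45, V ≈ 5.8 × 45^0.653 ≈ 69.66 kt.
ΔV over 24 h = 27.31 kt → 24 h equivalent = 27.31 × 24/24 ≈ 27.31 kt.
27 kt < 30 kt ⇒ not rapid intensification.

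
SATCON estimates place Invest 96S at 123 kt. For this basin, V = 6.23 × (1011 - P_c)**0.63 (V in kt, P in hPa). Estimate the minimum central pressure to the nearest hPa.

897 hPa

ΔP = (V / 6.23)^(1/0.63) = (123/6.23)^1.587.
123/6.23 = 19.743; 19.743^1.587 ≈ 113.82 hPa.
P_c = 1011 − 113.82 = 897.18 ≈ 897 hPa.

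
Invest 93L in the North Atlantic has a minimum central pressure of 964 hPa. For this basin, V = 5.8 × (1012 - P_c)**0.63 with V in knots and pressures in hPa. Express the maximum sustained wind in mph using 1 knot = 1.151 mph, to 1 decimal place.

76.5 mph

ΔP = 1012 − 964 = 48 hPa.
V ≈ 5.8 × 48^0.63 = 5.8 × 11.460 ≈ 66.468 kt.
66.468 × 1.151 ≈ 76.50 mph → 76.5 mph.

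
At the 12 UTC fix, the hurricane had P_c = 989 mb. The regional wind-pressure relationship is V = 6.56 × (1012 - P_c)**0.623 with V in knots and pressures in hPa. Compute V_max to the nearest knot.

46 kt

ΔP = 1012 − 989 = 23 mb.
23^0.623 ≈ 7.053.
V ≈ 6.56 × 7.053 ≈ 46.3 kt.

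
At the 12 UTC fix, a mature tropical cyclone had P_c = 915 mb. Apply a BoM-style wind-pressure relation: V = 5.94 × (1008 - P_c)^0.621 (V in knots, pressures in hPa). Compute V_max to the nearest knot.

99 kt

ΔP = 1008 − 915 = 93 mb.
93^0.621 ≈ 16.689.
V ≈ 5.94 × 16.689 ≈ 99.1 kt.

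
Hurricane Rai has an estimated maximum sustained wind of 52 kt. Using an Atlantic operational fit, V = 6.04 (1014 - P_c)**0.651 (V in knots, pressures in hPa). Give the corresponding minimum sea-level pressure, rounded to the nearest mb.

ΔP = (V / 6.04)^(1/0.651) = (52/6.04)^1.536.
52/6.04 = 8.609; 8.609^1.536 ≈ 27.30 mb.
P_c = 1014 − 27.30 = 986.70 ≈ 987 mb.

987 mb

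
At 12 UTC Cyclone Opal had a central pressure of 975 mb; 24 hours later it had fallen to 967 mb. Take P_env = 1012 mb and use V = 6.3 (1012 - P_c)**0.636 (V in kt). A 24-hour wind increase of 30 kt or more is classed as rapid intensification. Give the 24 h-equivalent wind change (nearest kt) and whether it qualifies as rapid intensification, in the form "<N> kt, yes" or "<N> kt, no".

8 kt, no

V₁: ΔP = 37, V ≈ 6.3 × 37^0.636 ≈ 62.62 kt.
V₂: ΔP = 45, V ≈ 6.3 × 45^0.636 ≈ 70.92 kt.
ΔV over 24 h = 8.30 kt → 24 h equivalent = 8.30 × 24/24 ≈ 8.30 kt.
8 kt < 30 kt ⇒ not rapid intensification.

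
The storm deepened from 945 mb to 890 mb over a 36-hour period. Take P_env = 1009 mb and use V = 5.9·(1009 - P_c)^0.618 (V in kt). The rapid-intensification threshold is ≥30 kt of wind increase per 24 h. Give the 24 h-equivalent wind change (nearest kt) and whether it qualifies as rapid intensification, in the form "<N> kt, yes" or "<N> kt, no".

V₁: ΔP = 64, V ≈ 5.9 × 64^0.618 ≈ 77.10 kt.
V₂: ΔP = 119, V ≈ 5.9 × 119^0.618 ≈ 113.12 kt.
ΔV over 36 h = 36.02 kt → 24 h equivalent = 36.02 × 24/36 ≈ 24.01 kt.
24 kt < 30 kt ⇒ not rapid intensification.

24 kt, no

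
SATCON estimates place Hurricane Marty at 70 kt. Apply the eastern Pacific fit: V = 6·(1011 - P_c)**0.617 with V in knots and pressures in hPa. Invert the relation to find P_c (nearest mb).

957 mb

ΔP = (V / 6)^(1/0.617) = (70/6)^1.621.
70/6 = 11.667; 11.667^1.621 ≈ 53.61 mb.
P_c = 1011 − 53.61 = 957.39 ≈ 957 mb.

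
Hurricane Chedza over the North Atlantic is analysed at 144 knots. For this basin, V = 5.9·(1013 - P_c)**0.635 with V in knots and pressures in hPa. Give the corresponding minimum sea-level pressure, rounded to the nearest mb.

860 mb

ΔP = (V / 5.9)^(1/0.635) = (144/5.9)^1.575.
144/5.9 = 24.407; 24.407^1.575 ≈ 153.13 mb.
P_c = 1013 − 153.13 = 859.87 ≈ 860 mb.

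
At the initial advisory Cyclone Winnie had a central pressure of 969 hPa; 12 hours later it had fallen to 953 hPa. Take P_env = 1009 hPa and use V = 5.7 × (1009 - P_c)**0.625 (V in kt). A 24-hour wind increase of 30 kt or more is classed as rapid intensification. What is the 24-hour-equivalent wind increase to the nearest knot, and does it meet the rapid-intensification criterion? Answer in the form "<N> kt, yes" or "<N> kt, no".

27 kt, no

V₁: ΔP = 40, V ≈ 5.7 × 40^0.625 ≈ 57.17 kt.
V₂: ΔP = 56, V ≈ 5.7 × 56^0.625 ≈ 70.55 kt.
ΔV over 12 h = 13.38 kt → 24 h equivalent = 13.38 × 24/12 ≈ 26.76 kt.
27 kt < 30 kt ⇒ not rapid intensification.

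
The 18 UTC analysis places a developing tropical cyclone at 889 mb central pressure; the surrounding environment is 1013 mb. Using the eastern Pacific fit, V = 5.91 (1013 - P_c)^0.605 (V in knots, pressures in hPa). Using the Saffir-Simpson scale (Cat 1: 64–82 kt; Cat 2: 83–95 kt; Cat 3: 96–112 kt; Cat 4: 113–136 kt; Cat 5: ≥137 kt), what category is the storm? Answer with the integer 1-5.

ΔP = 1013 − 889 = 124 mb.
V ≈ 5.91 × 124^0.605 = 5.91 × 18.47 ≈ 109 kt.
109 kt falls in the Category 3 band.

3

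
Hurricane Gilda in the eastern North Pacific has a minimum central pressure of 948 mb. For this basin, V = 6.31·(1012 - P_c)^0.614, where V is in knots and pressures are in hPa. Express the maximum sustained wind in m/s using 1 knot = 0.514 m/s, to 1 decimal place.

ΔP = 1012 − 948 = 64 mb.
V ≈ 6.31 × 64^0.614 = 6.31 × 12.853 ≈ 81.101 kt.
81.101 × 0.514 ≈ 41.69 m/s → 41.7 m/s.

41.7 m/s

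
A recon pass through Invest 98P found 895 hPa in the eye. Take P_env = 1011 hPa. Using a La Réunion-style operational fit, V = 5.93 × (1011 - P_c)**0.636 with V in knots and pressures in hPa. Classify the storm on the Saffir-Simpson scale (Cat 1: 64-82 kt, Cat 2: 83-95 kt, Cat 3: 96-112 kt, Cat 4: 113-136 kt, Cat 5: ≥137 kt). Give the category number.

4

ΔP = 1011 − 895 = 116 hPa.
V ≈ 5.93 × 116^0.636 = 5.93 × 20.56 ≈ 122 kt.
122 kt falls in the Category 4 band.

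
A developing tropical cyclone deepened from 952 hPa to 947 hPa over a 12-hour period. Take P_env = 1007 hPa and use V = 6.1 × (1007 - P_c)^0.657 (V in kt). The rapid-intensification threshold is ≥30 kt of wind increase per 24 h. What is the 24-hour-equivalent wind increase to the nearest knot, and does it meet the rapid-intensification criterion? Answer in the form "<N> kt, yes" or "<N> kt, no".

10 kt, no

V₁: ΔP = 55, V ≈ 6.1 × 55^0.657 ≈ 84.87 kt.
V₂: ΔP = 60, V ≈ 6.1 × 60^0.657 ≈ 89.86 kt.
ΔV over 12 h = 4.99 kt → 24 h equivalent = 4.99 × 24/12 ≈ 9.98 kt.
10 kt < 30 kt ⇒ not rapid intensification.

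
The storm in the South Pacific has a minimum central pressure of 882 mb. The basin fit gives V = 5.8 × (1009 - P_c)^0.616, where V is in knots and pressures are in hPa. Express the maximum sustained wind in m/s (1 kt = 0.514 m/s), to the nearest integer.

59 m/s

ΔP = 1009 − 882 = 127 mb.
V ≈ 5.8 × 127^0.616 = 5.8 × 19.767 ≈ 114.649 kt.
114.649 × 0.514 ≈ 58.93 m/s → 59 m/s.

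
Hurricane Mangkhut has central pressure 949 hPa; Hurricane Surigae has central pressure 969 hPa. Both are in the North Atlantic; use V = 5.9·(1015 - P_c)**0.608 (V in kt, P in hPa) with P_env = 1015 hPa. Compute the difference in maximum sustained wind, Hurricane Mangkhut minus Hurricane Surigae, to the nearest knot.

15 kt

Hurricane Mangkhut: ΔP = 66; V ≈ 5.9 × 66^0.608 ≈ 75.36 kt.
Hurricane Surigae: ΔP = 46; V ≈ 5.9 × 46^0.608 ≈ 60.51 kt.
Difference ≈ 75.36 − 60.51 = 14.85 → 15 kt.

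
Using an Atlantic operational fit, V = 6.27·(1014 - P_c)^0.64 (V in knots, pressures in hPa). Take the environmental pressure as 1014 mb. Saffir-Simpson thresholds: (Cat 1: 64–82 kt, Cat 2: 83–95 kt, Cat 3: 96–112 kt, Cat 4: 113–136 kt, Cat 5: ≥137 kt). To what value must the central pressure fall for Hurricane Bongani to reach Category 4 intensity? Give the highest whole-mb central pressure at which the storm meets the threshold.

Category 4 begins at V = 113 kt.
Required ΔP = (113/6.27)^(1/0.64) = 18.022^1.562 ≈ 91.67 mb.
P_c ≤ 1014 − 91.67 = 922.33, so the highest integer P_c is 922 mb.

922 mb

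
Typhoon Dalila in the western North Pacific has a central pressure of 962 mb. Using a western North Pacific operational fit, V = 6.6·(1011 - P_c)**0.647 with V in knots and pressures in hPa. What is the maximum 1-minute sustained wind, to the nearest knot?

ΔP = 1011 − 962 = 49 mb.
49^0.647 ≈ 12.404.
V ≈ 6.6 × 12.404 ≈ 81.9 kt.

82 kt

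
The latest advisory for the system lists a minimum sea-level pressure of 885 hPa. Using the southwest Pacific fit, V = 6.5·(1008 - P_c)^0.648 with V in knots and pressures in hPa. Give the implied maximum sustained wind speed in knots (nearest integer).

ΔP = 1008 − 885 = 123 hPa.
123^0.648 ≈ 22.608.
V ≈ 6.5 × 22.608 ≈ 147.0 kt.

147 kt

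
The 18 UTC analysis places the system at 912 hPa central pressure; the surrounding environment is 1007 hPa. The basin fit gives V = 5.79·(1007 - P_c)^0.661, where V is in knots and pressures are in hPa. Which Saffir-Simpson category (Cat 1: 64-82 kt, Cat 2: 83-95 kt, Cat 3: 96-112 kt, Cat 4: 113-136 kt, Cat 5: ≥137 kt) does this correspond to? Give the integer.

ΔP = 1007 − 912 = 95 hPa.
V ≈ 5.79 × 95^0.661 = 5.79 × 20.29 ≈ 117 kt.
117 kt falls in the Category 4 band.

4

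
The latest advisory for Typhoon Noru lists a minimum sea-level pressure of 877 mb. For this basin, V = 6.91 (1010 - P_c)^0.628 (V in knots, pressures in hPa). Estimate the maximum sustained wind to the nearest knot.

ΔP = 1010 − 877 = 133 mb.
133^0.628 ≈ 21.566.
V ≈ 6.91 × 21.566 ≈ 149.0 kt.

149 kt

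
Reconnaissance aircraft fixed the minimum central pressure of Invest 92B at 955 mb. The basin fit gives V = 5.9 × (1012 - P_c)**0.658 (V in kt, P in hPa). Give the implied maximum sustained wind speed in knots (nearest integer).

84 kt

ΔP = 1012 − 955 = 57 mb.
57^0.658 ≈ 14.301.
V ≈ 5.9 × 14.301 ≈ 84.4 kt.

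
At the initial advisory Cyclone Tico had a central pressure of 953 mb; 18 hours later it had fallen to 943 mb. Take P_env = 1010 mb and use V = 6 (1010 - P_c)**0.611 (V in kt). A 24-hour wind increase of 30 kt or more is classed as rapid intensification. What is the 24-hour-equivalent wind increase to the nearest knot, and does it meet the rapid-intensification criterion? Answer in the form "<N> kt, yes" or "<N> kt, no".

10 kt, no

V₁: ΔP = 57, V ≈ 6 × 57^0.611 ≈ 70.96 kt.
V₂: ΔP = 67, V ≈ 6 × 67^0.611 ≈ 78.32 kt.
ΔV over 18 h = 7.36 kt → 24 h equivalent = 7.36 × 24/18 ≈ 9.81 kt.
10 kt < 30 kt ⇒ not rapid intensification.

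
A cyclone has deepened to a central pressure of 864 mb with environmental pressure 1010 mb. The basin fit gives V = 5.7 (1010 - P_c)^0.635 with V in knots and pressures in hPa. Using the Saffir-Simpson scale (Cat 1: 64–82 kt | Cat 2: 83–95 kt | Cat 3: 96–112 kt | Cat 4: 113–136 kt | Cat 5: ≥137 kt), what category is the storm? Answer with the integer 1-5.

4

ΔP = 1010 − 864 = 146 mb.
V ≈ 5.7 × 146^0.635 = 5.7 × 23.68 ≈ 135 kt.
135 kt falls in the Category 4 band.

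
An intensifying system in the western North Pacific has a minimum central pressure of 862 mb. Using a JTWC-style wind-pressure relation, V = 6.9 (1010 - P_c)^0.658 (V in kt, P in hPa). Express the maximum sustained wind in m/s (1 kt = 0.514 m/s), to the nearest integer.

95 m/s

ΔP = 1010 − 862 = 148 mb.
V ≈ 6.9 × 148^0.658 = 6.9 × 26.794 ≈ 184.876 kt.
184.876 × 0.514 ≈ 95.03 m/s → 95 m/s.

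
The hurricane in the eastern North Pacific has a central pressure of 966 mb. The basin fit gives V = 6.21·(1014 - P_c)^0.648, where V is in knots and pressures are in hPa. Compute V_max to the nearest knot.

ΔP = 1014 − 966 = 48 mb.
48^0.648 ≈ 12.287.
V ≈ 6.21 × 12.287 ≈ 76.3 kt.

76 kt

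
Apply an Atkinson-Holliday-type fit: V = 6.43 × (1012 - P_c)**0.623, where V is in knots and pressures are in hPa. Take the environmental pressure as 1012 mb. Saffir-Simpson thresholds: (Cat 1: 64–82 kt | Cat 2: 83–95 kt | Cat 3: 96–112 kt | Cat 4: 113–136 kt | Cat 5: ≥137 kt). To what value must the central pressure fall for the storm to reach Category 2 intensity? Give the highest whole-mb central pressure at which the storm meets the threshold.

Category 2 begins at V = 83 kt.
Required ΔP = (83/6.43)^(1/0.623) = 12.908^1.605 ≈ 60.69 mb.
P_c ≤ 1012 − 60.69 = 951.31, so the highest integer P_c is 951 mb.

951 mb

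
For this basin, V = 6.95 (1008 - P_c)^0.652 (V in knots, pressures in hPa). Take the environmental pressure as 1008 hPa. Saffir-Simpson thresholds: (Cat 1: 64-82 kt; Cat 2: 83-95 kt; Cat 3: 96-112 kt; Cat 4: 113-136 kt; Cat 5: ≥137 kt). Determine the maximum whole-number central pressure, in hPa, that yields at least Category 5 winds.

Category 5 begins at V = 137 kt.
Required ΔP = (137/6.95)^(1/0.652) = 19.712^1.534 ≈ 96.78 hPa.
P_c ≤ 1008 − 96.78 = 911.22, so the highest integer P_c is 911 hPa.

911 hPa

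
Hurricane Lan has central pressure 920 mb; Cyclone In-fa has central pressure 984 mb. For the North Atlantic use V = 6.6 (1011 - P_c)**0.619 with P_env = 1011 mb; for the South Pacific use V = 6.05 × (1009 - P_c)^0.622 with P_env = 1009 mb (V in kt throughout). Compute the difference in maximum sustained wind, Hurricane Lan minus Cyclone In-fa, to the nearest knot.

63 kt

Hurricane Lan: ΔP = 91; V ≈ 6.6 × 91^0.619 ≈ 107.69 kt.
Cyclone In-fa: ΔP = 25; V ≈ 6.05 × 25^0.622 ≈ 44.80 kt.
Difference ≈ 107.69 − 44.80 = 62.89 → 63 kt.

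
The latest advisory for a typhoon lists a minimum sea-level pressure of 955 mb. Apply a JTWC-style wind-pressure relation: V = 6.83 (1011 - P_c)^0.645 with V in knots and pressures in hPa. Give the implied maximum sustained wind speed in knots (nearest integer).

92 kt

ΔP = 1011 − 955 = 56 mb.
56^0.645 ≈ 13.415.
V ≈ 6.83 × 13.415 ≈ 91.6 kt.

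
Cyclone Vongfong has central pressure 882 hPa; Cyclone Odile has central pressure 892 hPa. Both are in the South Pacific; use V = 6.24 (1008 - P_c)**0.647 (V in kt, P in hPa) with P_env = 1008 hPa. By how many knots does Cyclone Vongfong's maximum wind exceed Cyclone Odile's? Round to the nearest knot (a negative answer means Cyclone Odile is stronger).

7 kt

Cyclone Vongfong: ΔP = 126; V ≈ 6.24 × 126^0.647 ≈ 142.60 kt.
Cyclone Odile: ΔP = 116; V ≈ 6.24 × 116^0.647 ≈ 135.17 kt.
Difference ≈ 142.60 − 135.17 = 7.43 → 7 kt.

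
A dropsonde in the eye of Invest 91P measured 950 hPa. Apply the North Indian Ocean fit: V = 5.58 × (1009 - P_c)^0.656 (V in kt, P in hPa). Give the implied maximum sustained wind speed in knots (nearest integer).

81 kt

ΔP = 1009 − 950 = 59 hPa.
59^0.656 ≈ 14.510.
V ≈ 5.58 × 14.510 ≈ 81.0 kt.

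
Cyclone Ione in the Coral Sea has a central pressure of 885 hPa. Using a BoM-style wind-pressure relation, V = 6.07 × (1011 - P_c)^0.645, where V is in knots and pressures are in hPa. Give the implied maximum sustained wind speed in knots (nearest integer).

137 kt

ΔP = 1011 − 885 = 126 hPa.
126^0.645 ≈ 22.633.
V ≈ 6.07 × 22.633 ≈ 137.4 kt.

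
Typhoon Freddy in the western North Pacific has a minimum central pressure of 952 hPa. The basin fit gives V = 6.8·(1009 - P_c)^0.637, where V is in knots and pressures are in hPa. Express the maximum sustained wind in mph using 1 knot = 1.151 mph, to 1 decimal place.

ΔP = 1009 − 952 = 57 hPa.
V ≈ 6.8 × 57^0.637 = 6.8 × 13.137 ≈ 89.331 kt.
89.331 × 1.151 ≈ 102.82 mph → 102.8 mph.

102.8 mph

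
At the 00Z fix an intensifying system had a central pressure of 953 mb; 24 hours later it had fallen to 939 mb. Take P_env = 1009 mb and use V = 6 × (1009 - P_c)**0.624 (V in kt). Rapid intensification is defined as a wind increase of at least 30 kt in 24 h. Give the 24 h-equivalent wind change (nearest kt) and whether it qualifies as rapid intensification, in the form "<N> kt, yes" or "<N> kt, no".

11 kt, no

V₁: ΔP = 56, V ≈ 6 × 56^0.624 ≈ 73.96 kt.
V₂: ΔP = 70, V ≈ 6 × 70^0.624 ≈ 85.01 kt.
ΔV over 24 h = 11.05 kt → 24 h equivalent = 11.05 × 24/24 ≈ 11.05 kt.
11 kt < 30 kt ⇒ not rapid intensification.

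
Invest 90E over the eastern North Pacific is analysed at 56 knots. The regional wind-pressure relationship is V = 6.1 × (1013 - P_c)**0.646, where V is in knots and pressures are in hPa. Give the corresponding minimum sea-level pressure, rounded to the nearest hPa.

ΔP = (V / 6.1)^(1/0.646) = (56/6.1)^1.548.
56/6.1 = 9.180; 9.180^1.548 ≈ 30.94 hPa.
P_c = 1013 − 30.94 = 982.06 ≈ 982 hPa.

982 hPa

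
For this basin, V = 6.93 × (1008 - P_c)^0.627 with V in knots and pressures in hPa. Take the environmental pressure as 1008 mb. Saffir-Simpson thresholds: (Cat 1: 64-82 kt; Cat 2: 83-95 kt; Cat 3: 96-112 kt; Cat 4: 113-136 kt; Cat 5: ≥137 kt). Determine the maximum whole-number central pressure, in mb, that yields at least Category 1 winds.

Category 1 begins at V = 64 kt.
Required ΔP = (64/6.93)^(1/0.627) = 9.235^1.595 ≈ 34.66 mb.
P_c ≤ 1008 − 34.66 = 973.34, so the highest integer P_c is 973 mb.

973 mb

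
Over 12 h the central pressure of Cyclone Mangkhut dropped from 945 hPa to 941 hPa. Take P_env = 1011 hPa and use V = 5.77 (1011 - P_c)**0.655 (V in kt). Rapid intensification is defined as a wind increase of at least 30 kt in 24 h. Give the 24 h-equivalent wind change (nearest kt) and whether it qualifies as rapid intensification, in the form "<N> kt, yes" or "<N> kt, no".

7 kt, no

V₁: ΔP = 66, V ≈ 5.77 × 66^0.655 ≈ 89.74 kt.
V₂: ΔP = 70, V ≈ 5.77 × 70^0.655 ≈ 93.26 kt.
ΔV over 12 h = 3.52 kt → 24 h equivalent = 3.52 × 24/12 ≈ 7.04 kt.
7 kt < 30 kt ⇒ not rapid intensification.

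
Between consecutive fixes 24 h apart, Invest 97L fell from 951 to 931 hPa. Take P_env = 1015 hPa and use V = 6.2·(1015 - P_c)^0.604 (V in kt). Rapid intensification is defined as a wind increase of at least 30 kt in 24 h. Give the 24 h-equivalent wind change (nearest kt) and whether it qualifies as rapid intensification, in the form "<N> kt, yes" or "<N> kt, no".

V₁: ΔP = 64, V ≈ 6.2 × 64^0.604 ≈ 76.44 kt.
V₂: ΔP = 84, V ≈ 6.2 × 84^0.604 ≈ 90.09 kt.
ΔV over 24 h = 13.65 kt → 24 h equivalent = 13.65 × 24/24 ≈ 13.65 kt.
14 kt < 30 kt ⇒ not rapid intensification.

14 kt, no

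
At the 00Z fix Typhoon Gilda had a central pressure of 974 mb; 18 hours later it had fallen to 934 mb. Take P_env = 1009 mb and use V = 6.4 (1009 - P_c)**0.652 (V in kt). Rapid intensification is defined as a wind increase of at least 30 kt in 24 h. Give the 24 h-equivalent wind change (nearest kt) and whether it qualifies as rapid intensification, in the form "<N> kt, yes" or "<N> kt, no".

56 kt, yes

V₁: ΔP = 35, V ≈ 6.4 × 35^0.652 ≈ 65.00 kt.
V₂: ΔP = 75, V ≈ 6.4 × 75^0.652 ≈ 106.84 kt.
ΔV over 18 h = 41.84 kt → 24 h equivalent = 41.84 × 24/18 ≈ 55.79 kt.
56 kt ≥ 30 kt ⇒ rapid intensification.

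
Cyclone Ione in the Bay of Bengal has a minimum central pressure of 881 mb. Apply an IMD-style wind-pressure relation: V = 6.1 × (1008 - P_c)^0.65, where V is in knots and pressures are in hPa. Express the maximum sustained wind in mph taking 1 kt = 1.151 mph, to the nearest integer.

ΔP = 1008 − 881 = 127 mb.
V ≈ 6.1 × 127^0.65 = 6.1 × 23.306 ≈ 142.168 kt.
142.168 × 1.151 ≈ 163.64 mph → 164 mph.

164 mph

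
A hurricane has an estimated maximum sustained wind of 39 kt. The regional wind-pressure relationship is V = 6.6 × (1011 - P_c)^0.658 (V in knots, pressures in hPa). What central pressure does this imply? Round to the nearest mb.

ΔP = (V / 6.6)^(1/0.658) = (39/6.6)^1.520.
39/6.6 = 5.909; 5.909^1.520 ≈ 14.88 mb.
P_c = 1011 − 14.88 = 996.12 ≈ 996 mb.

996 mb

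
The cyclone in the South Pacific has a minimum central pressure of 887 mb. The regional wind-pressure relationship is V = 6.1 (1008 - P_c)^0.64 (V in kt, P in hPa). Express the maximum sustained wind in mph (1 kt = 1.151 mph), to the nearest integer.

151 mph

ΔP = 1008 − 887 = 121 mb.
V ≈ 6.1 × 121^0.64 = 6.1 × 21.527 ≈ 131.314 kt.
131.314 × 1.151 ≈ 151.14 mph → 151 mph.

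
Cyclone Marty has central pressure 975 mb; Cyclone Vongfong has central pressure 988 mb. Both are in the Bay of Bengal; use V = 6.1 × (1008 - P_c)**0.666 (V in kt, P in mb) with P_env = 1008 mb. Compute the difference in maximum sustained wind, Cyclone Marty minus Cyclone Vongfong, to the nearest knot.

18 kt

Cyclone Marty: ΔP = 33; V ≈ 6.1 × 33^0.666 ≈ 62.61 kt.
Cyclone Vongfong: ΔP = 20; V ≈ 6.1 × 20^0.666 ≈ 44.86 kt.
Difference ≈ 62.61 − 44.86 = 17.75 → 18 kt.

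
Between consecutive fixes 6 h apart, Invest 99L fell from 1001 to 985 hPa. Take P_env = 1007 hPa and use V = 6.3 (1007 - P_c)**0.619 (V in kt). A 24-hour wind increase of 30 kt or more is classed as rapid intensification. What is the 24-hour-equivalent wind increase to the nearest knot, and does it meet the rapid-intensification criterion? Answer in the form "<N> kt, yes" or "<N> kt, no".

94 kt, yes

V₁: ΔP = 6, V ≈ 6.3 × 6^0.619 ≈ 19.10 kt.
V₂: ΔP = 22, V ≈ 6.3 × 22^0.619 ≈ 42.69 kt.
ΔV over 6 h = 23.59 kt → 24 h equivalent = 23.59 × 24/6 ≈ 94.36 kt.
94 kt ≥ 30 kt ⇒ rapid intensification.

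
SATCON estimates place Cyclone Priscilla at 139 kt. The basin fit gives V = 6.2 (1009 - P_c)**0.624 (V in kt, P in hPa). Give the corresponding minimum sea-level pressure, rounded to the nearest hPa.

ΔP = (V / 6.2)^(1/0.624) = (139/6.2)^1.603.
139/6.2 = 22.419; 22.419^1.603 ≈ 146.04 hPa.
P_c = 1009 − 146.04 = 862.96 ≈ 863 hPa.

863 hPa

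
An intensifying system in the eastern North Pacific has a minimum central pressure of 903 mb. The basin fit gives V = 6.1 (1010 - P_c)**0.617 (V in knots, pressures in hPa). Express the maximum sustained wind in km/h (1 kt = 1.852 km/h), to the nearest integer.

ΔP = 1010 − 903 = 107 mb.
V ≈ 6.1 × 107^0.617 = 6.1 × 17.870 ≈ 109.008 kt.
109.008 × 1.852 ≈ 201.88 km/h → 202 km/h.

202 km/h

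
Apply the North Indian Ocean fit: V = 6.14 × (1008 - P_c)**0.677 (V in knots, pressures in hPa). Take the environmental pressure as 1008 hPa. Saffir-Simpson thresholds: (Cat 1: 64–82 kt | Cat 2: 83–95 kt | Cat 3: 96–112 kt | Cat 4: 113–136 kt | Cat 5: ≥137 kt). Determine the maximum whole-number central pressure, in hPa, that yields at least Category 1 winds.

Category 1 begins at V = 64 kt.
Required ΔP = (64/6.14)^(1/0.677) = 10.423^1.477 ≈ 31.89 hPa.
P_c ≤ 1008 − 31.89 = 976.11, so the highest integer P_c is 976 hPa.

976 hPa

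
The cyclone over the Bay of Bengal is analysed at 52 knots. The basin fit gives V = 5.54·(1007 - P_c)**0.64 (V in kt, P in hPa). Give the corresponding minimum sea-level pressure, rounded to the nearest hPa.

ΔP = (V / 5.54)^(1/0.64) = (52/5.54)^1.562.
52/5.54 = 9.386; 9.386^1.562 ≈ 33.08 hPa.
P_c = 1007 − 33.08 = 973.92 ≈ 974 hPa.

974 hPa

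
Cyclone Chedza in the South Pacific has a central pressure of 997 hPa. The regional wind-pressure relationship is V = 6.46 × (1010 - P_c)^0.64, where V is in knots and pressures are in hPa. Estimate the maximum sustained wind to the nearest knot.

ΔP = 1010 − 997 = 13 hPa.
13^0.64 ≈ 5.163.
V ≈ 6.46 × 5.163 ≈ 33.4 kt.

33 kt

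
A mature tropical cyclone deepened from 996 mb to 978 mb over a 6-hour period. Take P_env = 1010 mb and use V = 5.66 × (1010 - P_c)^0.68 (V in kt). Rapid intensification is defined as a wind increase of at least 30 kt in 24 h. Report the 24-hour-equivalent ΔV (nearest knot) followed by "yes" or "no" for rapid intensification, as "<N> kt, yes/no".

103 kt, yes

V₁: ΔP = 14, V ≈ 5.66 × 14^0.68 ≈ 34.06 kt.
V₂: ΔP = 32, V ≈ 5.66 × 32^0.68 ≈ 59.75 kt.
ΔV over 6 h = 25.69 kt → 24 h equivalent = 25.69 × 24/6 ≈ 102.76 kt.
103 kt ≥ 30 kt ⇒ rapid intensification.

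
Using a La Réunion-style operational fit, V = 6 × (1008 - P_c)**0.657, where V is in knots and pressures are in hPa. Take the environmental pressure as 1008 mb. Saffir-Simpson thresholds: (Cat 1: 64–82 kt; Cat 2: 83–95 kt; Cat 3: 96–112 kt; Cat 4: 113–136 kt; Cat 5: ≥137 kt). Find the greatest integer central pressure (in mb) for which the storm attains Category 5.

Category 5 begins at V = 137 kt.
Required ΔP = (137/6)^(1/0.657) = 22.833^1.522 ≈ 116.91 mb.
P_c ≤ 1008 − 116.91 = 891.09, so the highest integer P_c is 891 mb.

891 mb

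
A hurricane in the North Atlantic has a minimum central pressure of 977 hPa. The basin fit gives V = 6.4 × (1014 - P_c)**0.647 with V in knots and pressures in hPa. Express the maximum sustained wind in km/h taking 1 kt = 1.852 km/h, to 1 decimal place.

ΔP = 1014 − 977 = 37 hPa.
V ≈ 6.4 × 37^0.647 = 6.4 × 10.343 ≈ 66.192 kt.
66.192 × 1.852 ≈ 122.59 km/h → 122.6 km/h.

122.6 km/h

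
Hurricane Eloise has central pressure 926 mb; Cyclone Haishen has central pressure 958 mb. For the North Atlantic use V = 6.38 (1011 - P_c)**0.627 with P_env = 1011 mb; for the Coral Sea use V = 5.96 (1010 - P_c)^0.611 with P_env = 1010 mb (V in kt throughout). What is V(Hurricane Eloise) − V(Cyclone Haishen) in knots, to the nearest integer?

Hurricane Eloise: ΔP = 85; V ≈ 6.38 × 85^0.627 ≈ 103.41 kt.
Cyclone Haishen: ΔP = 52; V ≈ 5.96 × 52^0.611 ≈ 66.64 kt.
Difference ≈ 103.41 − 66.64 = 36.77 → 37 kt.

37 kt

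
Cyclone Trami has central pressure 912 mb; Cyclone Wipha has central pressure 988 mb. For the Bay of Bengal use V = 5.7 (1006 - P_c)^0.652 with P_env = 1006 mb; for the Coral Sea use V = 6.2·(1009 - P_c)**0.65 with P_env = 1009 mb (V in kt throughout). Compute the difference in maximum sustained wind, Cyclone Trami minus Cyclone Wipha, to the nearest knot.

Cyclone Trami: ΔP = 94; V ≈ 5.7 × 94^0.652 ≈ 110.24 kt.
Cyclone Wipha: ΔP = 21; V ≈ 6.2 × 21^0.65 ≈ 44.86 kt.
Difference ≈ 110.24 − 44.86 = 65.38 → 65 kt.

65 kt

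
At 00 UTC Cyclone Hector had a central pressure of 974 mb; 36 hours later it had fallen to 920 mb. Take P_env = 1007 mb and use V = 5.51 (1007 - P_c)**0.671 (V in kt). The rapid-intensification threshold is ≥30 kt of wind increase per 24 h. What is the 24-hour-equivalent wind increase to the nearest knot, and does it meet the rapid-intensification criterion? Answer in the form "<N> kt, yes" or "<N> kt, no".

35 kt, yes

V₁: ΔP = 33, V ≈ 5.51 × 33^0.671 ≈ 57.55 kt.
V₂: ΔP = 87, V ≈ 5.51 × 87^0.671 ≈ 110.30 kt.
ΔV over 36 h = 52.75 kt → 24 h equivalent = 52.75 × 24/36 ≈ 35.17 kt.
35 kt ≥ 30 kt ⇒ rapid intensification.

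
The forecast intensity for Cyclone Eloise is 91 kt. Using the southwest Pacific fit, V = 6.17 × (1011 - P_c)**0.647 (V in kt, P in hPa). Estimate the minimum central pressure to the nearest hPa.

947 hPa

ΔP = (V / 6.17)^(1/0.647) = (91/6.17)^1.546.
91/6.17 = 14.749; 14.749^1.546 ≈ 64.04 hPa.
P_c = 1011 − 64.04 = 946.96 ≈ 947 hPa.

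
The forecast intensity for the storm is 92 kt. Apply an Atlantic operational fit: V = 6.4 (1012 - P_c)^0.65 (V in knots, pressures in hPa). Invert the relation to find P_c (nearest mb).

952 mb

ΔP = (V / 6.4)^(1/0.65) = (92/6.4)^1.538.
92/6.4 = 14.375; 14.375^1.538 ≈ 60.39 mb.
P_c = 1012 − 60.39 = 951.61 ≈ 952 mb.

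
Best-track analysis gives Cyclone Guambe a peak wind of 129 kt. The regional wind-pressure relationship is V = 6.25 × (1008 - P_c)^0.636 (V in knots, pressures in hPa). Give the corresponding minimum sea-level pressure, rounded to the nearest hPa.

ΔP = (V / 6.25)^(1/0.636) = (129/6.25)^1.572.
129/6.25 = 20.640; 20.640^1.572 ≈ 116.72 hPa.
P_c = 1008 − 116.72 = 891.28 ≈ 891 hPa.

891 hPa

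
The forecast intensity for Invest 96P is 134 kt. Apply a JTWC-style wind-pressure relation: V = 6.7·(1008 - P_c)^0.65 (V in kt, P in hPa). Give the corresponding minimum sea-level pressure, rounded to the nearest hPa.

ΔP = (V / 6.7)^(1/0.65) = (134/6.7)^1.538.
134/6.7 = 20.000; 20.000^1.538 ≈ 100.37 hPa.
P_c = 1008 − 100.37 = 907.63 ≈ 908 hPa.

908 hPa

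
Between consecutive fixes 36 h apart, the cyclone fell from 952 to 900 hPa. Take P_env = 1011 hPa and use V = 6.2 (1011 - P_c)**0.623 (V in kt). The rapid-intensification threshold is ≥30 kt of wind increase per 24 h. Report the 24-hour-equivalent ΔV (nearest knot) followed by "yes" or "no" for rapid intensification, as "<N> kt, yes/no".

25 kt, no

V₁: ΔP = 59, V ≈ 6.2 × 59^0.623 ≈ 78.64 kt.
V₂: ΔP = 111, V ≈ 6.2 × 111^0.623 ≈ 116.58 kt.
ΔV over 36 h = 37.94 kt → 24 h equivalent = 37.94 × 24/36 ≈ 25.29 kt.
25 kt < 30 kt ⇒ not rapid intensification.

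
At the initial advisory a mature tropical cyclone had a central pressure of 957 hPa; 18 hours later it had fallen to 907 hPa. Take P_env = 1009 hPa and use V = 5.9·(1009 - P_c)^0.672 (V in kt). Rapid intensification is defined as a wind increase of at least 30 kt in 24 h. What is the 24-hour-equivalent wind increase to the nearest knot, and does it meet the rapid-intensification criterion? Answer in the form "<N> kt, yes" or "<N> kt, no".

64 kt, yes

V₁: ΔP = 52, V ≈ 5.9 × 52^0.672 ≈ 83.95 kt.
V₂: ΔP = 102, V ≈ 5.9 × 102^0.672 ≈ 132.02 kt.
ΔV over 18 h = 48.07 kt → 24 h equivalent = 48.07 × 24/18 ≈ 64.09 kt.
64 kt ≥ 30 kt ⇒ rapid intensification.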